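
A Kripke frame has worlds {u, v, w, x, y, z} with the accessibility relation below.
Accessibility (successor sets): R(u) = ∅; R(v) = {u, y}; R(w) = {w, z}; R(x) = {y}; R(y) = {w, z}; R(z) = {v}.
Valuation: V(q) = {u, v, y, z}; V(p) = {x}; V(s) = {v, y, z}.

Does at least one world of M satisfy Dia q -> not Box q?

Yes

Let φ = Dia q -> not Box q. Evaluate φ at each world:
  u (successors ∅): φ is true.
  v (successors {u, y}): φ is false.
  w (successors {w, z}): φ is true.
  x (successors {y}): φ is false.
  y (successors {w, z}): φ is true.
  z (successors {v}): φ is false.
Detail at u (witness):
  At u: Dia q is false, not Box q is false, so Dia q -> not Box q is true.
    At u: no accessible worlds, so Dia q is false.
    At u: Box q is true, so not Box q is false.
      At u: no accessible worlds, so Box q holds vacuously.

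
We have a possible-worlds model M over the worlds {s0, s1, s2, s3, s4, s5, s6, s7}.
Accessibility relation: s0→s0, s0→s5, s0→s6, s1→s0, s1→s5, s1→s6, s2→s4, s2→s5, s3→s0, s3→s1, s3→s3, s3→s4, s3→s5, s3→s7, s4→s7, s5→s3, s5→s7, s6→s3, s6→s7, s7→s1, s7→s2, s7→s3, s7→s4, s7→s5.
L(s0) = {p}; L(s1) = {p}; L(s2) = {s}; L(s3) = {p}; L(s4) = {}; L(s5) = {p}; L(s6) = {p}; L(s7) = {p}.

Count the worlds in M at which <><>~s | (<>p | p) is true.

Let φ = <><>~s | (<>p | p). Evaluate φ at each world:
  s0 (successors {s0, s5, s6}): φ is true.
  s1 (successors {s0, s5, s6}): φ is true.
  s2 (successors {s4, s5}): φ is true.
  s3 (successors {s0, s1, s3, s4, s5, s7}): φ is true.
  s4 (successors {s7}): φ is true.
  s5 (successors {s3, s7}): φ is true.
  s6 (successors {s3, s7}): φ is true.
  s7 (successors {s1, s2, s3, s4, s5}): φ is true.
For instance, at s0:
  At s0: <><>~s is true, <>p | p is true, so <><>~s | (<>p | p) is true.
    At s0: <><>~s requires <>~s at some successor in {s0, s5, s6}.
      <>~s holds at s0, so <><>~s is true at s0.
    At s0: <>p is true, p is true, so <>p | p is true.
      At s0: <>p requires p at some successor in {s0, s5, s6}.
        p holds at s0, so <>p is true at s0.
Satisfying worlds: {s0, s1, s2, s3, s4, s5, s6, s7}

8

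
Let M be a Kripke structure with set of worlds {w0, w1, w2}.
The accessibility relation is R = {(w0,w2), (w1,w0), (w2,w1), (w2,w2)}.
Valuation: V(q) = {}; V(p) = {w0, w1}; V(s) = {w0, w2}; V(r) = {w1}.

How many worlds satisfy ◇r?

1

Recall that ◇ψ holds at a world iff ψ holds at some accessible world.
Let φ = ◇r. Evaluate φ at each world:
  w0 (successors {w2}): φ is false.
  w1 (successors {w0}): φ is false.
  w2 (successors {w1, w2}): φ is true.
For instance, at w1:
  At w1: ◇r requires r at some successor in {w0}.
    At w0: r is false.
  So ◇r is false at w1.
Satisfying worlds: {w2}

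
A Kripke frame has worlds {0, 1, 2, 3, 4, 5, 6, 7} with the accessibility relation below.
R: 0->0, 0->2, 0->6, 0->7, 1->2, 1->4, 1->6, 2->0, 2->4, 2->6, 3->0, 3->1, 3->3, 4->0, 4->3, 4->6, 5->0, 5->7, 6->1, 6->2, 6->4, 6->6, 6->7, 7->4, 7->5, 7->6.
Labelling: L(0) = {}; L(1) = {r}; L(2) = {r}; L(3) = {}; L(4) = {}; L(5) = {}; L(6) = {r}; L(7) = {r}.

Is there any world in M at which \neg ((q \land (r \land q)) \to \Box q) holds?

Let φ = \neg ((q \land (r \land q)) \to \Box q). Evaluate φ at each world:
  0 (successors {0, 2, 6, 7}): φ is false.
  1 (successors {2, 4, 6}): φ is false.
  2 (successors {0, 4, 6}): φ is false.
  3 (successors {0, 1, 3}): φ is false.
  4 (successors {0, 3, 6}): φ is false.
  5 (successors {0, 7}): φ is false.
  6 (successors {1, 2, 4, 6, 7}): φ is false.
  7 (successors {4, 5, 6}): φ is false.
For instance, at 1:
  At 1: (q \land (r \land q)) \to \Box q is true, so \neg ((q \land (r \land q)) \to \Box q) is false.
    At 1: q \land (r \land q) is false, \Box q is false, so (q \land (r \land q)) \to \Box q is true.
      At 1: \Box q requires q at every successor {2, 4, 6}.
        q fails at 2, so \Box q is false at 1.

No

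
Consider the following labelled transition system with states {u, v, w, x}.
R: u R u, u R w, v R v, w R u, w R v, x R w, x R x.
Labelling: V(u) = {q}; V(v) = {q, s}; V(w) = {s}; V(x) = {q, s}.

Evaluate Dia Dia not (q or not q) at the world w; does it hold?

No

Recall that Dia ψ holds at a world iff ψ holds at some accessible world.
At w: Dia Dia not (q or not q) requires Dia not (q or not q) at some successor in {u, v}.
  At u: Dia not (q or not q) is false.
  At v: Dia not (q or not q) is false.
So Dia Dia not (q or not q) is false at w.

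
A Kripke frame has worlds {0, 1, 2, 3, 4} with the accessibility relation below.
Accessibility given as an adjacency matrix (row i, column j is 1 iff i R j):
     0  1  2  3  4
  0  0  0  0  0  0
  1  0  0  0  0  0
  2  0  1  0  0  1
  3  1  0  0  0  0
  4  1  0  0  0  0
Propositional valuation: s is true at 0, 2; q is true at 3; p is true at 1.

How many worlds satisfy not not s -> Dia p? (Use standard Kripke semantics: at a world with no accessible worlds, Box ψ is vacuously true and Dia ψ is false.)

4

Let φ = not not s -> Dia p. Evaluate φ at each world:
  0 (successors ∅): φ is false.
  1 (successors ∅): φ is true.
  2 (successors {1, 4}): φ is true.
  3 (successors {0}): φ is true.
  4 (successors {0}): φ is true.
For instance, at 2:
  At 2: not not s is true, Dia p is true, so not not s -> Dia p is true.
    At 2: Dia p requires p at some successor in {1, 4}.
      p holds at 1, so Dia p is true at 2.
Satisfying worlds: {1, 2, 3, 4}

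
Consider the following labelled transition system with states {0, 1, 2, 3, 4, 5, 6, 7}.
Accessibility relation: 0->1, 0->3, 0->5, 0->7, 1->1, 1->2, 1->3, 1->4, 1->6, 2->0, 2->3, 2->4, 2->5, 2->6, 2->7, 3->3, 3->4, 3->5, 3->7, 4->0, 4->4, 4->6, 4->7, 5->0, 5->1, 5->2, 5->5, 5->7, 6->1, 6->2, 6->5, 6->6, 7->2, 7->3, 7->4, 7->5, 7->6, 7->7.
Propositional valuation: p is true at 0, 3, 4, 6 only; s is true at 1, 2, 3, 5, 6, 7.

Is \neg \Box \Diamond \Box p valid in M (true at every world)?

Yes

Let φ = \neg \Box \Diamond \Box p. Evaluate φ at each world:
  0 (successors {1, 3, 5, 7}): φ is true.
  1 (successors {1, 2, 3, 4, 6}): φ is true.
  2 (successors {0, 3, 4, 5, 6, 7}): φ is true.
  3 (successors {3, 4, 5, 7}): φ is true.
  4 (successors {0, 4, 6, 7}): φ is true.
  5 (successors {0, 1, 2, 5, 7}): φ is true.
  6 (successors {1, 2, 5, 6}): φ is true.
  7 (successors {2, 3, 4, 5, 6, 7}): φ is true.
For instance, at 6:
  At 6: \Box \Diamond \Box p is false, so \neg \Box \Diamond \Box p is true.
    At 6: \Box \Diamond \Box p requires \Diamond \Box p at every successor {1, 2, 5, 6}.
      \Diamond \Box p fails at 1, so \Box \Diamond \Box p is false at 6.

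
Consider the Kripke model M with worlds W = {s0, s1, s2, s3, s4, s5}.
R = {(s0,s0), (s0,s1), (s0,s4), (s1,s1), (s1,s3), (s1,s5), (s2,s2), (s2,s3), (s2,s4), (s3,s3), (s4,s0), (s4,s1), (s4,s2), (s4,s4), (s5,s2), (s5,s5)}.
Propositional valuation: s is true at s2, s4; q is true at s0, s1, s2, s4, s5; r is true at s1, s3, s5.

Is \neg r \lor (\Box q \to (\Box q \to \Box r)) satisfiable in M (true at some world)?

Let φ = \neg r \lor (\Box q \to (\Box q \to \Box r)). Evaluate φ at each world:
  s0 (successors {s0, s1, s4}): φ is true.
  s1 (successors {s1, s3, s5}): φ is true.
  s2 (successors {s2, s3, s4}): φ is true.
  s3 (successors {s3}): φ is true.
  s4 (successors {s0, s1, s2, s4}): φ is true.
  s5 (successors {s2, s5}): φ is false.
Detail at s0 (witness):
  At s0: \neg r is true, \Box q \to (\Box q \to \Box r) is false, so \neg r \lor (\Box q \to (\Box q \to \Box r)) is true.
    At s0: \Box q is true, \Box q \to \Box r is false, so \Box q \to (\Box q \to \Box r) is false.
      At s0: \Box q requires q at every successor {s0, s1, s4}.
        At s0: q is true.
        At s1: q is true.
        At s4: q is true.
      So \Box q is true at s0.
      At s0: \Box q is true, \Box r is false, so \Box q \to \Box r is false.

Yes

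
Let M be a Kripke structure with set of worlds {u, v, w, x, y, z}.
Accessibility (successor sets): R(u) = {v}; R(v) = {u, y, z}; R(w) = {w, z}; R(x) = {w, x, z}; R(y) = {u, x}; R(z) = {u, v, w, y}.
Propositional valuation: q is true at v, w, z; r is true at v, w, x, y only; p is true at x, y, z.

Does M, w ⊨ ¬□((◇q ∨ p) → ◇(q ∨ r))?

No

At w: □((◇q ∨ p) → ◇(q ∨ r)) is true, so ¬□((◇q ∨ p) → ◇(q ∨ r)) is false.
  At w: □((◇q ∨ p) → ◇(q ∨ r)) requires (◇q ∨ p) → ◇(q ∨ r) at every successor {w, z}.
      At w: ◇q ∨ p is true, ◇(q ∨ r) is true, so (◇q ∨ p) → ◇(q ∨ r) is true.
      At z: ◇q ∨ p is true, ◇(q ∨ r) is true, so (◇q ∨ p) → ◇(q ∨ r) is true.
  So □((◇q ∨ p) → ◇(q ∨ r)) is true at w.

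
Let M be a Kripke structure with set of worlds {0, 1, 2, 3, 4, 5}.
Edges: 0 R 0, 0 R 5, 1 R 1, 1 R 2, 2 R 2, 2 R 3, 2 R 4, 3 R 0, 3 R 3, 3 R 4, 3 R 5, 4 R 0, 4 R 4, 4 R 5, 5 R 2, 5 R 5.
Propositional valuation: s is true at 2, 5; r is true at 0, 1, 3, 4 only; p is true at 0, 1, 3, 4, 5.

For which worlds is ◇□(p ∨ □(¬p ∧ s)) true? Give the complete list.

0, 2, 3, 4

Let φ = ◇□(p ∨ □(¬p ∧ s)). Evaluate φ at each world:
  0 (successors {0, 5}): φ is true.
  1 (successors {1, 2}): φ is false.
  2 (successors {2, 3, 4}): φ is true.
  3 (successors {0, 3, 4, 5}): φ is true.
  4 (successors {0, 4, 5}): φ is true.
  5 (successors {2, 5}): φ is false.
For instance, at 3:
  At 3: ◇□(p ∨ □(¬p ∧ s)) requires □(p ∨ □(¬p ∧ s)) at some successor in {0, 3, 4, 5}.
    □(p ∨ □(¬p ∧ s)) holds at 0, so ◇□(p ∨ □(¬p ∧ s)) is true at 3.
      At 0: □(p ∨ □(¬p ∧ s)) requires p ∨ □(¬p ∧ s) at every successor {0, 5}.
        At 0: p ∨ □(¬p ∧ s) is true.
        At 5: p ∨ □(¬p ∧ s) is true.
      So □(p ∨ □(¬p ∧ s)) is true at 0.
Satisfying worlds: {0, 2, 3, 4}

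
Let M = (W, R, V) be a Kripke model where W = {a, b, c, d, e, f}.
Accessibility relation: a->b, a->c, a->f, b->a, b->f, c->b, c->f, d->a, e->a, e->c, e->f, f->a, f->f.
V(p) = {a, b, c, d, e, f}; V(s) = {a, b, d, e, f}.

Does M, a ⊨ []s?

No

Recall that []ψ holds at a world iff ψ holds at every accessible world, and <>ψ holds iff ψ holds at some accessible world.
At a: []s requires s at every successor {b, c, f}.
  s fails at c, so []s is false at a.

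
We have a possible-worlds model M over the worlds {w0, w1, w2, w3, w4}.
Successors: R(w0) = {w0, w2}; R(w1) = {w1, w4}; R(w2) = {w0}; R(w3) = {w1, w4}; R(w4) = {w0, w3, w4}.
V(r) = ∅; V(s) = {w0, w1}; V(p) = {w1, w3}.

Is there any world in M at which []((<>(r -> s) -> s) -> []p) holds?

No

Let φ = []((<>(r -> s) -> s) -> []p). Evaluate φ at each world:
  w0 (successors {w0, w2}): φ is false.
  w1 (successors {w1, w4}): φ is false.
  w2 (successors {w0}): φ is false.
  w3 (successors {w1, w4}): φ is false.
  w4 (successors {w0, w3, w4}): φ is false.
For instance, at w0:
  At w0: []((<>(r -> s) -> s) -> []p) requires (<>(r -> s) -> s) -> []p at every successor {w0, w2}.
    (<>(r -> s) -> s) -> []p fails at w0, so []((<>(r -> s) -> s) -> []p) is false at w0.
      At w0: <>(r -> s) -> s is true, []p is false, so (<>(r -> s) -> s) -> []p is false.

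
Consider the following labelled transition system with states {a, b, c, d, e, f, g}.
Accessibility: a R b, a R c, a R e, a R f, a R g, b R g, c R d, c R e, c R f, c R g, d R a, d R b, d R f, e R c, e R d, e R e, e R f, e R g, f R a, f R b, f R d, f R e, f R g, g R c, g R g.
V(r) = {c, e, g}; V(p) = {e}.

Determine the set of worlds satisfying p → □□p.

a, b, c, d, f, g

Recall that □ψ holds at a world iff ψ holds at every accessible world, and ◇ψ holds iff ψ holds at some accessible world.
Let φ = p → □□p. Evaluate φ at each world:
  a (successors {b, c, e, f, g}): φ is true.
  b (successors {g}): φ is true.
  c (successors {d, e, f, g}): φ is true.
  d (successors {a, b, f}): φ is true.
  e (successors {c, d, e, f, g}): φ is false.
  f (successors {a, b, d, e, g}): φ is true.
  g (successors {c, g}): φ is true.
For instance, at c:
  At c: p is false, □□p is false, so p → □□p is true.
    At c: □□p requires □p at every successor {d, e, f, g}.
      □p fails at d, so □□p is false at c.
Satisfying worlds: {a, b, c, d, f, g}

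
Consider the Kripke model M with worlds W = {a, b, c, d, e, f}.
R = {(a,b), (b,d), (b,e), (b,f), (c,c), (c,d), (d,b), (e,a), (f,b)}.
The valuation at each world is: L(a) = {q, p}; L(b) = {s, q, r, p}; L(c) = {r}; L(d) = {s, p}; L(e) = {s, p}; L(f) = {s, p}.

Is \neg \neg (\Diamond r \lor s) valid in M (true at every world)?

Recall that \Diamond ψ holds at a world iff ψ holds at some accessible world.
Let φ = \neg \neg (\Diamond r \lor s). Evaluate φ at each world:
  a (successors {b}): φ is true.
  b (successors {d, e, f}): φ is true.
  c (successors {c, d}): φ is true.
  d (successors {b}): φ is true.
  e (successors {a}): φ is true.
  f (successors {b}): φ is true.
For instance, at f:
  At f: \neg (\Diamond r \lor s) is false, so \neg \neg (\Diamond r \lor s) is true.
    At f: \Diamond r \lor s is true, so \neg (\Diamond r \lor s) is false.
      At f: \Diamond r is true, s is true, so \Diamond r \lor s is true.

Yes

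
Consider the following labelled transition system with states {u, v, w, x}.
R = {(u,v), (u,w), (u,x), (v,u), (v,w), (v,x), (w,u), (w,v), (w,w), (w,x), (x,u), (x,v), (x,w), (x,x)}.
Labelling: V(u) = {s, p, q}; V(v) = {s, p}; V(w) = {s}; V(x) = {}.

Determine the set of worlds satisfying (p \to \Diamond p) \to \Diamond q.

Let φ = (p \to \Diamond p) \to \Diamond q. Evaluate φ at each world:
  u (successors {v, w, x}): φ is false.
  v (successors {u, w, x}): φ is true.
  w (successors {u, v, w, x}): φ is true.
  x (successors {u, v, w, x}): φ is true.
For instance, at w:
  At w: p \to \Diamond p is true, \Diamond q is true, so (p \to \Diamond p) \to \Diamond q is true.
    At w: p is false, \Diamond p is true, so p \to \Diamond p is true.
      At w: \Diamond p requires p at some successor in {u, v, w, x}.
        p holds at u, so \Diamond p is true at w.
    At w: \Diamond q requires q at some successor in {u, v, w, x}.
      q holds at u, so \Diamond q is true at w.
Satisfying worlds: {v, w, x}

v, w, x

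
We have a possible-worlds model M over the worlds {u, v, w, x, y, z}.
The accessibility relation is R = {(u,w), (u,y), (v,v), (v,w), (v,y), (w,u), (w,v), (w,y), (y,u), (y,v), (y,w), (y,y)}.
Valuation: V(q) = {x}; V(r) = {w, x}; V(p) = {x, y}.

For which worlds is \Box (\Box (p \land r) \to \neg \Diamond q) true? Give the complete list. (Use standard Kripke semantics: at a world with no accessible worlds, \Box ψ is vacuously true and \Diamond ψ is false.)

u, v, w, x, y, z

Let φ = \Box (\Box (p \land r) \to \neg \Diamond q). Evaluate φ at each world:
  u (successors {w, y}): φ is true.
  v (successors {v, w, y}): φ is true.
  w (successors {u, v, y}): φ is true.
  x (successors ∅): φ is true.
  y (successors {u, v, w, y}): φ is true.
  z (successors ∅): φ is true.
For instance, at u:
  At u: \Box (\Box (p \land r) \to \neg \Diamond q) requires \Box (p \land r) \to \neg \Diamond q at every successor {w, y}.
      At w: \Box (p \land r) is false, \neg \Diamond q is true, so \Box (p \land r) \to \neg \Diamond q is true.
      At y: \Box (p \land r) is false, \neg \Diamond q is true, so \Box (p \land r) \to \neg \Diamond q is true.
  So \Box (\Box (p \land r) \to \neg \Diamond q) is true at u.
Satisfying worlds: {u, v, w, x, y, z}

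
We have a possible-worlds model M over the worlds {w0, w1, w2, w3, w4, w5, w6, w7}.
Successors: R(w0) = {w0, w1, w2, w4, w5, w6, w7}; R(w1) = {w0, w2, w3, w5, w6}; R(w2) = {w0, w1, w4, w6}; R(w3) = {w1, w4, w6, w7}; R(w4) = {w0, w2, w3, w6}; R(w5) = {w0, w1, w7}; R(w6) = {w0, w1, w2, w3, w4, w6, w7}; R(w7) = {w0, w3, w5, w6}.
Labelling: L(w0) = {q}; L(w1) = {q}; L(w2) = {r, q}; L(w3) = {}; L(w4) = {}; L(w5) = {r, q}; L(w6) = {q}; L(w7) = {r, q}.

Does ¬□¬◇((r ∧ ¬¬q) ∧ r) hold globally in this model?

Yes

Let φ = ¬□¬◇((r ∧ ¬¬q) ∧ r). Evaluate φ at each world:
  w0 (successors {w0, w1, w2, w4, w5, w6, w7}): φ is true.
  w1 (successors {w0, w2, w3, w5, w6}): φ is true.
  w2 (successors {w0, w1, w4, w6}): φ is true.
  w3 (successors {w1, w4, w6, w7}): φ is true.
  w4 (successors {w0, w2, w3, w6}): φ is true.
  w5 (successors {w0, w1, w7}): φ is true.
  w6 (successors {w0, w1, w2, w3, w4, w6, w7}): φ is true.
  w7 (successors {w0, w3, w5, w6}): φ is true.
For instance, at w1:
  At w1: □¬◇((r ∧ ¬¬q) ∧ r) is false, so ¬□¬◇((r ∧ ¬¬q) ∧ r) is true.
    At w1: □¬◇((r ∧ ¬¬q) ∧ r) requires ¬◇((r ∧ ¬¬q) ∧ r) at every successor {w0, w2, w3, w5, w6}.
      ¬◇((r ∧ ¬¬q) ∧ r) fails at w0, so □¬◇((r ∧ ¬¬q) ∧ r) is false at w1.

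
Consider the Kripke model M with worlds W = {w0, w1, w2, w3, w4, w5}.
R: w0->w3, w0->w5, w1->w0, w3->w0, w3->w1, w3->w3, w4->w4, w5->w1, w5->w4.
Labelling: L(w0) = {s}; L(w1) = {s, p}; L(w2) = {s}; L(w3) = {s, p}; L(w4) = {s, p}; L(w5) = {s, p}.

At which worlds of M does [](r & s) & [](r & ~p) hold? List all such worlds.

w2

Let φ = [](r & s) & [](r & ~p). Evaluate φ at each world:
  w0 (successors {w3, w5}): φ is false.
  w1 (successors {w0}): φ is false.
  w2 (successors ∅): φ is true.
  w3 (successors {w0, w1, w3}): φ is false.
  w4 (successors {w4}): φ is false.
  w5 (successors {w1, w4}): φ is false.
For instance, at w4:
  At w4: [](r & s) is false, [](r & ~p) is false, so [](r & s) & [](r & ~p) is false.
    At w4: [](r & s) requires r & s at every successor {w4}.
      r & s fails at w4, so [](r & s) is false at w4.
    At w4: [](r & ~p) requires r & ~p at every successor {w4}.
      r & ~p fails at w4, so [](r & ~p) is false at w4.
Satisfying worlds: {w2}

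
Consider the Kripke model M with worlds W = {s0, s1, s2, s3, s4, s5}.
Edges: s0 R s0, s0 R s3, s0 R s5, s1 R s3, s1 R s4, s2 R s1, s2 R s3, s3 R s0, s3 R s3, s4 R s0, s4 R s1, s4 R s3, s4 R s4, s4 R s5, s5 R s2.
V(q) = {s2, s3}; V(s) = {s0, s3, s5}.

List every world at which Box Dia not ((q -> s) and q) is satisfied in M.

s0, s1, s2, s3, s4, s5

Recall that Box ψ holds at a world iff ψ holds at every accessible world, and Dia ψ holds iff ψ holds at some accessible world.
Let φ = Box Dia not ((q -> s) and q). Evaluate φ at each world:
  s0 (successors {s0, s3, s5}): φ is true.
  s1 (successors {s3, s4}): φ is true.
  s2 (successors {s1, s3}): φ is true.
  s3 (successors {s0, s3}): φ is true.
  s4 (successors {s0, s1, s3, s4, s5}): φ is true.
  s5 (successors {s2}): φ is true.
For instance, at s2:
  At s2: Box Dia not ((q -> s) and q) requires Dia not ((q -> s) and q) at every successor {s1, s3}.
      At s1: Dia not ((q -> s) and q) requires not ((q -> s) and q) at some successor in {s3, s4}.
        not ((q -> s) and q) holds at s4, so Dia not ((q -> s) and q) is true at s1.
      At s3: Dia not ((q -> s) and q) requires not ((q -> s) and q) at some successor in {s0, s3}.
        not ((q -> s) and q) holds at s0, so Dia not ((q -> s) and q) is true at s3.
  So Box Dia not ((q -> s) and q) is true at s2.
Satisfying worlds: {s0, s1, s2, s3, s4, s5}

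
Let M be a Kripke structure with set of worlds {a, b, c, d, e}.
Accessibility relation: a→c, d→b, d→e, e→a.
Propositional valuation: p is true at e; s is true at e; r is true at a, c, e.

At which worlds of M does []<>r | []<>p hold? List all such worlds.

Let φ = []<>r | []<>p. Evaluate φ at each world:
  a (successors {c}): φ is false.
  b (successors ∅): φ is true.
  c (successors ∅): φ is true.
  d (successors {b, e}): φ is false.
  e (successors {a}): φ is true.
For instance, at d:
  At d: []<>r is false, []<>p is false, so []<>r | []<>p is false.
    At d: []<>r requires <>r at every successor {b, e}.
      <>r fails at b, so []<>r is false at d.
    At d: []<>p requires <>p at every successor {b, e}.
      <>p fails at b, so []<>p is false at d.
Satisfying worlds: {b, c, e}

b, c, e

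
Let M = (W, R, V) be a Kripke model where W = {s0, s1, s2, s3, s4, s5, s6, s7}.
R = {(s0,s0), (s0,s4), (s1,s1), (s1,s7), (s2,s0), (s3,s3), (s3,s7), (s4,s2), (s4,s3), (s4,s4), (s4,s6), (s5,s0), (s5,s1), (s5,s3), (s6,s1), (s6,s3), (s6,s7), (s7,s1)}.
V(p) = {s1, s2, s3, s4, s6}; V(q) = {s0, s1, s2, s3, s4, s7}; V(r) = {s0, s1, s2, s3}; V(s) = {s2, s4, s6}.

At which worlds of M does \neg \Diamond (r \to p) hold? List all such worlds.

Recall that \Diamond ψ holds at a world iff ψ holds at some accessible world.
Let φ = \neg \Diamond (r \to p). Evaluate φ at each world:
  s0 (successors {s0, s4}): φ is false.
  s1 (successors {s1, s7}): φ is false.
  s2 (successors {s0}): φ is true.
  s3 (successors {s3, s7}): φ is false.
  s4 (successors {s2, s3, s4, s6}): φ is false.
  s5 (successors {s0, s1, s3}): φ is false.
  s6 (successors {s1, s3, s7}): φ is false.
  s7 (successors {s1}): φ is false.
For instance, at s0:
  At s0: \Diamond (r \to p) is true, so \neg \Diamond (r \to p) is false.
    At s0: \Diamond (r \to p) requires r \to p at some successor in {s0, s4}.
      r \to p holds at s4, so \Diamond (r \to p) is true at s0.
Satisfying worlds: {s2}

s2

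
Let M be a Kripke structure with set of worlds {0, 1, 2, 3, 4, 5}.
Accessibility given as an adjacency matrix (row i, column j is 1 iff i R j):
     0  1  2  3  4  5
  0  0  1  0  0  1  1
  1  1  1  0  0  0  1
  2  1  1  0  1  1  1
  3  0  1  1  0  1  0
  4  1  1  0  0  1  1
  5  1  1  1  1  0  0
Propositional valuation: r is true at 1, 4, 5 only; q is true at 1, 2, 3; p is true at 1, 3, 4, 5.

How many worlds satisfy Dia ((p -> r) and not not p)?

6

Let φ = Dia ((p -> r) and not not p). Evaluate φ at each world:
  0 (successors {1, 4, 5}): φ is true.
  1 (successors {0, 1, 5}): φ is true.
  2 (successors {0, 1, 3, 4, 5}): φ is true.
  3 (successors {1, 2, 4}): φ is true.
  4 (successors {0, 1, 4, 5}): φ is true.
  5 (successors {0, 1, 2, 3}): φ is true.
For instance, at 0:
  At 0: Dia ((p -> r) and not not p) requires (p -> r) and not not p at some successor in {1, 4, 5}.
    (p -> r) and not not p holds at 1, so Dia ((p -> r) and not not p) is true at 0.
Satisfying worlds: {0, 1, 2, 3, 4, 5}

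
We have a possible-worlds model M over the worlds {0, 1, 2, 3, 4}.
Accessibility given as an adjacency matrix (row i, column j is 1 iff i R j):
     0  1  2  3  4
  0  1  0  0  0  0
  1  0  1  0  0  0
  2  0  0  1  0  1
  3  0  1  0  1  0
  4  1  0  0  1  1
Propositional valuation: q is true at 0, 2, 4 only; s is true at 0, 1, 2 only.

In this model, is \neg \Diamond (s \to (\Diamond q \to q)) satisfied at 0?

At 0: \Diamond (s \to (\Diamond q \to q)) is true, so \neg \Diamond (s \to (\Diamond q \to q)) is false.
  At 0: \Diamond (s \to (\Diamond q \to q)) requires s \to (\Diamond q \to q) at some successor in {0}.
    s \to (\Diamond q \to q) holds at 0, so \Diamond (s \to (\Diamond q \to q)) is true at 0.
      At 0: s is true, \Diamond q \to q is true, so s \to (\Diamond q \to q) is true.

No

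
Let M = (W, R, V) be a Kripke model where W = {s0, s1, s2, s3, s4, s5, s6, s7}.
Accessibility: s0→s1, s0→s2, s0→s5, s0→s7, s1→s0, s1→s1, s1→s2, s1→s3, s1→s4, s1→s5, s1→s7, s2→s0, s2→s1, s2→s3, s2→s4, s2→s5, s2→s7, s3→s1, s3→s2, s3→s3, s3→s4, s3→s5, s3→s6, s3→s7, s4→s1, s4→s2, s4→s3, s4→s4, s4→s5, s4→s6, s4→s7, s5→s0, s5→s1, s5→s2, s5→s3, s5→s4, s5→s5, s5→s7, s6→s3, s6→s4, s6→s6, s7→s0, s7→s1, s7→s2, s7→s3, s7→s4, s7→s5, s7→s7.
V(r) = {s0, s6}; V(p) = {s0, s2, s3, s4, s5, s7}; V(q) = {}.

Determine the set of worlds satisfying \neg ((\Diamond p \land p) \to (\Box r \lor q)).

s0, s2, s3, s4, s5, s7

Let φ = \neg ((\Diamond p \land p) \to (\Box r \lor q)). Evaluate φ at each world:
  s0 (successors {s1, s2, s5, s7}): φ is true.
  s1 (successors {s0, s1, s2, s3, s4, s5, s7}): φ is false.
  s2 (successors {s0, s1, s3, s4, s5, s7}): φ is true.
  s3 (successors {s1, s2, s3, s4, s5, s6, s7}): φ is true.
  s4 (successors {s1, s2, s3, s4, s5, s6, s7}): φ is true.
  s5 (successors {s0, s1, s2, s3, s4, s5, s7}): φ is true.
  s6 (successors {s3, s4, s6}): φ is false.
  s7 (successors {s0, s1, s2, s3, s4, s5, s7}): φ is true.
For instance, at s2:
  At s2: (\Diamond p \land p) \to (\Box r \lor q) is false, so \neg ((\Diamond p \land p) \to (\Box r \lor q)) is true.
    At s2: \Diamond p \land p is true, \Box r \lor q is false, so (\Diamond p \land p) \to (\Box r \lor q) is false.
      At s2: \Diamond p is true, p is true, so \Diamond p \land p is true.
      At s2: \Box r is false, q is false, so \Box r \lor q is false.
Satisfying worlds: {s0, s2, s3, s4, s5, s7}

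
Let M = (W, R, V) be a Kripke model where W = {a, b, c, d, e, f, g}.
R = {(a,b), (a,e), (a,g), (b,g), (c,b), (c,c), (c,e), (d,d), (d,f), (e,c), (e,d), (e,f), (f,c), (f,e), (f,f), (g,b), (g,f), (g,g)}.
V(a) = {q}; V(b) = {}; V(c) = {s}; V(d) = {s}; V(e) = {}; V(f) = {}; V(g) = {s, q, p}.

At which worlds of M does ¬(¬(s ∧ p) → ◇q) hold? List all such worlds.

c, d, e, f

Let φ = ¬(¬(s ∧ p) → ◇q). Evaluate φ at each world:
  a (successors {b, e, g}): φ is false.
  b (successors {g}): φ is false.
  c (successors {b, c, e}): φ is true.
  d (successors {d, f}): φ is true.
  e (successors {c, d, f}): φ is true.
  f (successors {c, e, f}): φ is true.
  g (successors {b, f, g}): φ is false.
For instance, at f:
  At f: ¬(s ∧ p) → ◇q is false, so ¬(¬(s ∧ p) → ◇q) is true.
    At f: ¬(s ∧ p) is true, ◇q is false, so ¬(s ∧ p) → ◇q is false.
      At f: ◇q requires q at some successor in {c, e, f}.
        At c: q is false.
        At e: q is false.
        At f: q is false.
      So ◇q is false at f.
Satisfying worlds: {c, d, e, f}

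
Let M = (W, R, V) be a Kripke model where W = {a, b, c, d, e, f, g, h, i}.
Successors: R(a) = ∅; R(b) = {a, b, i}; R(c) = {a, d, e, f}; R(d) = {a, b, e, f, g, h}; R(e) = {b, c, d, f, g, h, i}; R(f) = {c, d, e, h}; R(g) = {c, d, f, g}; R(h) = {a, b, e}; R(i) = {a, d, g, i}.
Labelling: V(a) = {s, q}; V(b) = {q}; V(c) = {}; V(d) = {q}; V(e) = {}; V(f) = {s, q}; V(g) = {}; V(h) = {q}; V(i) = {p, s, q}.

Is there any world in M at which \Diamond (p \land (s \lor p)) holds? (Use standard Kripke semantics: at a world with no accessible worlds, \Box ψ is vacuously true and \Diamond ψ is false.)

Let φ = \Diamond (p \land (s \lor p)). Evaluate φ at each world:
  a (successors ∅): φ is false.
  b (successors {a, b, i}): φ is true.
  c (successors {a, d, e, f}): φ is false.
  d (successors {a, b, e, f, g, h}): φ is false.
  e (successors {b, c, d, f, g, h, i}): φ is true.
  f (successors {c, d, e, h}): φ is false.
  g (successors {c, d, f, g}): φ is false.
  h (successors {a, b, e}): φ is false.
  i (successors {a, d, g, i}): φ is true.
Detail at b (witness):
  At b: \Diamond (p \land (s \lor p)) requires p \land (s \lor p) at some successor in {a, b, i}.
    p \land (s \lor p) holds at i, so \Diamond (p \land (s \lor p)) is true at b.

Yes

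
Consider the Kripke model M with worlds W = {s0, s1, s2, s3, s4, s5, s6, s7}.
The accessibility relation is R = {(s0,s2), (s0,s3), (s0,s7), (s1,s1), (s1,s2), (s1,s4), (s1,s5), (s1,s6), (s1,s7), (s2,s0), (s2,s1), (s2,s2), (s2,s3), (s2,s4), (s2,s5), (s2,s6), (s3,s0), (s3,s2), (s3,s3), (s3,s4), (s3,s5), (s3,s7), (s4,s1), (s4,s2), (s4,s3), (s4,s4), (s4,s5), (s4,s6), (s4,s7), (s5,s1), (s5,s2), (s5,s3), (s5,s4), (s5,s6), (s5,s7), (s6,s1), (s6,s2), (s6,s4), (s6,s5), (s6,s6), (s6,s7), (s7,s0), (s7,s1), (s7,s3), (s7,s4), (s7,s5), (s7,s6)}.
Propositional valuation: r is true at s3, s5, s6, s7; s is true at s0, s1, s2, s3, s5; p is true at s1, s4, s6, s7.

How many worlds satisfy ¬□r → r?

4

Let φ = ¬□r → r. Evaluate φ at each world:
  s0 (successors {s2, s3, s7}): φ is false.
  s1 (successors {s1, s2, s4, s5, s6, s7}): φ is false.
  s2 (successors {s0, s1, s2, s3, s4, s5, s6}): φ is false.
  s3 (successors {s0, s2, s3, s4, s5, s7}): φ is true.
  s4 (successors {s1, s2, s3, s4, s5, s6, s7}): φ is false.
  s5 (successors {s1, s2, s3, s4, s6, s7}): φ is true.
  s6 (successors {s1, s2, s4, s5, s6, s7}): φ is true.
  s7 (successors {s0, s1, s3, s4, s5, s6}): φ is true.
For instance, at s7:
  At s7: ¬□r is true, r is true, so ¬□r → r is true.
    At s7: □r is false, so ¬□r is true.
      At s7: □r requires r at every successor {s0, s1, s3, s4, s5, s6}.
        r fails at s0, so □r is false at s7.
Satisfying worlds: {s3, s5, s6, s7}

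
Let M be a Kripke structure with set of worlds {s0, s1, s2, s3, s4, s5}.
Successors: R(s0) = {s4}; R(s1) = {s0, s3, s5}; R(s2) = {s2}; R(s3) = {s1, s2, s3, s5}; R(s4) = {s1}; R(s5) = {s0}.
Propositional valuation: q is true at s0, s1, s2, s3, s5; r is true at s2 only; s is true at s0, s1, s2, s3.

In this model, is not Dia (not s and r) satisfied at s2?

Yes

At s2: Dia (not s and r) is false, so not Dia (not s and r) is true.
  At s2: Dia (not s and r) requires not s and r at some successor in {s2}.
    At s2: not s and r is false.
  So Dia (not s and r) is false at s2.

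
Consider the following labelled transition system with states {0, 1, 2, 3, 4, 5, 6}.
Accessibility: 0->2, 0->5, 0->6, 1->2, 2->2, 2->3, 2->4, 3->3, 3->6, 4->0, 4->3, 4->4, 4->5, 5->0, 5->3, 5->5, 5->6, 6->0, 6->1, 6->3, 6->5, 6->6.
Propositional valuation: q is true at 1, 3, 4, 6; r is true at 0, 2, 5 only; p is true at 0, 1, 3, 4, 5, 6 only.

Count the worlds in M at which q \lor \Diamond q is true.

7

Let φ = q \lor \Diamond q. Evaluate φ at each world:
  0 (successors {2, 5, 6}): φ is true.
  1 (successors {2}): φ is true.
  2 (successors {2, 3, 4}): φ is true.
  3 (successors {3, 6}): φ is true.
  4 (successors {0, 3, 4, 5}): φ is true.
  5 (successors {0, 3, 5, 6}): φ is true.
  6 (successors {0, 1, 3, 5, 6}): φ is true.
For instance, at 2:
  At 2: q is false, \Diamond q is true, so q \lor \Diamond q is true.
    At 2: \Diamond q requires q at some successor in {2, 3, 4}.
      q holds at 3, so \Diamond q is true at 2.
Satisfying worlds: {0, 1, 2, 3, 4, 5, 6}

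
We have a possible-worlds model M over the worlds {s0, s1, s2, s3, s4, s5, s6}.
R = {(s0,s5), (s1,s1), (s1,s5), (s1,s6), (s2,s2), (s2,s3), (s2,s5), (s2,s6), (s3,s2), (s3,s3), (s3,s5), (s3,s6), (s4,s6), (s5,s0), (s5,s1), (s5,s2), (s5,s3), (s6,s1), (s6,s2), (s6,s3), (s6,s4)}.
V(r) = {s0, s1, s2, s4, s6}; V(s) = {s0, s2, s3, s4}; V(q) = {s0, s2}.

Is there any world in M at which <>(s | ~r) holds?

Yes

Recall that <>ψ holds at a world iff ψ holds at some accessible world.
Let φ = <>(s | ~r). Evaluate φ at each world:
  s0 (successors {s5}): φ is true.
  s1 (successors {s1, s5, s6}): φ is true.
  s2 (successors {s2, s3, s5, s6}): φ is true.
  s3 (successors {s2, s3, s5, s6}): φ is true.
  s4 (successors {s6}): φ is false.
  s5 (successors {s0, s1, s2, s3}): φ is true.
  s6 (successors {s1, s2, s3, s4}): φ is true.
Detail at s0 (witness):
  At s0: <>(s | ~r) requires s | ~r at some successor in {s5}.
    s | ~r holds at s5, so <>(s | ~r) is true at s0.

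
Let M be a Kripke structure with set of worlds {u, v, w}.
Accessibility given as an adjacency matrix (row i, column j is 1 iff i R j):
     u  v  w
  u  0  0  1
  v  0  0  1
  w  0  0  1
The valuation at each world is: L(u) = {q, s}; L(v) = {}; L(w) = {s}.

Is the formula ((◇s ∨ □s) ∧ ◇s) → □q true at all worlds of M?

No

Recall that □ψ holds at a world iff ψ holds at every accessible world, and ◇ψ holds iff ψ holds at some accessible world.
Let φ = ((◇s ∨ □s) ∧ ◇s) → □q. Evaluate φ at each world:
  u (successors {w}): φ is false.
  v (successors {w}): φ is false.
  w (successors {w}): φ is false.
Detail at u (counterexample):
  At u: (◇s ∨ □s) ∧ ◇s is true, □q is false, so ((◇s ∨ □s) ∧ ◇s) → □q is false.
    At u: ◇s ∨ □s is true, ◇s is true, so (◇s ∨ □s) ∧ ◇s is true.
      At u: ◇s is true, □s is true, so ◇s ∨ □s is true.
      At u: ◇s requires s at some successor in {w}.
        s holds at w, so ◇s is true at u.
    At u: □q requires q at every successor {w}.
      q fails at w, so □q is false at u.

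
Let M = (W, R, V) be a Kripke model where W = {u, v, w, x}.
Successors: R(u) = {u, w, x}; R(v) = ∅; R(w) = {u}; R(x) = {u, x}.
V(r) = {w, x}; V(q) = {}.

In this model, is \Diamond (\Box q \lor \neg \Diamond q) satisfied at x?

At x: \Diamond (\Box q \lor \neg \Diamond q) requires \Box q \lor \neg \Diamond q at some successor in {u, x}.
  \Box q \lor \neg \Diamond q holds at u, so \Diamond (\Box q \lor \neg \Diamond q) is true at x.
    At u: \Box q is false, \neg \Diamond q is true, so \Box q \lor \neg \Diamond q is true.
      At u: \Box q requires q at every successor {u, w, x}.
        q fails at u, so \Box q is false at u.
      At u: \Diamond q is false, so \neg \Diamond q is true.

Yes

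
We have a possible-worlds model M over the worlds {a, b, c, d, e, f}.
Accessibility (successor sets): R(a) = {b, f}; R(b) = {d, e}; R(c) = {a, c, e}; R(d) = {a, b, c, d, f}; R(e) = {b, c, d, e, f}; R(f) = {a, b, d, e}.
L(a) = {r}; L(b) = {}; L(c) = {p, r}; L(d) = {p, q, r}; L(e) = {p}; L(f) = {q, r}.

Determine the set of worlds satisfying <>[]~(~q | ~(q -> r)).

none

Let φ = <>[]~(~q | ~(q -> r)). Evaluate φ at each world:
  a (successors {b, f}): φ is false.
  b (successors {d, e}): φ is false.
  c (successors {a, c, e}): φ is false.
  d (successors {a, b, c, d, f}): φ is false.
  e (successors {b, c, d, e, f}): φ is false.
  f (successors {a, b, d, e}): φ is false.
For instance, at a:
  At a: <>[]~(~q | ~(q -> r)) requires []~(~q | ~(q -> r)) at some successor in {b, f}.
    At b: []~(~q | ~(q -> r)) is false.
    At f: []~(~q | ~(q -> r)) is false.
  So <>[]~(~q | ~(q -> r)) is false at a.
Satisfying worlds: none.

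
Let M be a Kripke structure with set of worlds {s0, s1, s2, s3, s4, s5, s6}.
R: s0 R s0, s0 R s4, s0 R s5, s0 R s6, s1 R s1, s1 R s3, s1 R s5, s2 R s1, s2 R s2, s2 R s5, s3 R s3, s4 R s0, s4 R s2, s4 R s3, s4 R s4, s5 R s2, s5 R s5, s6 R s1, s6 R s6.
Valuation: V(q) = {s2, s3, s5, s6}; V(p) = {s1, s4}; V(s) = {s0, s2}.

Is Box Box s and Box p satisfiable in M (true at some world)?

No

Recall that Box ψ holds at a world iff ψ holds at every accessible world, and Dia ψ holds iff ψ holds at some accessible world.
Let φ = Box Box s and Box p. Evaluate φ at each world:
  s0 (successors {s0, s4, s5, s6}): φ is false.
  s1 (successors {s1, s3, s5}): φ is false.
  s2 (successors {s1, s2, s5}): φ is false.
  s3 (successors {s3}): φ is false.
  s4 (successors {s0, s2, s3, s4}): φ is false.
  s5 (successors {s2, s5}): φ is false.
  s6 (successors {s1, s6}): φ is false.
For instance, at s6:
  At s6: Box Box s is false, Box p is false, so Box Box s and Box p is false.
    At s6: Box Box s requires Box s at every successor {s1, s6}.
      Box s fails at s1, so Box Box s is false at s6.
    At s6: Box p requires p at every successor {s1, s6}.
      p fails at s6, so Box p is false at s6.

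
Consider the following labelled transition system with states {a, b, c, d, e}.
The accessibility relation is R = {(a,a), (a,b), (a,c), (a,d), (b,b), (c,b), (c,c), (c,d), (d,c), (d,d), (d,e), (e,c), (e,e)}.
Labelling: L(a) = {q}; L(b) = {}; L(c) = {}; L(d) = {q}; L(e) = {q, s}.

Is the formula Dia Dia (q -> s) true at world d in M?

Yes

Recall that Dia ψ holds at a world iff ψ holds at some accessible world.
At d: Dia Dia (q -> s) requires Dia (q -> s) at some successor in {c, d, e}.
  Dia (q -> s) holds at c, so Dia Dia (q -> s) is true at d.
    At c: Dia (q -> s) requires q -> s at some successor in {b, c, d}.
      q -> s holds at b, so Dia (q -> s) is true at c.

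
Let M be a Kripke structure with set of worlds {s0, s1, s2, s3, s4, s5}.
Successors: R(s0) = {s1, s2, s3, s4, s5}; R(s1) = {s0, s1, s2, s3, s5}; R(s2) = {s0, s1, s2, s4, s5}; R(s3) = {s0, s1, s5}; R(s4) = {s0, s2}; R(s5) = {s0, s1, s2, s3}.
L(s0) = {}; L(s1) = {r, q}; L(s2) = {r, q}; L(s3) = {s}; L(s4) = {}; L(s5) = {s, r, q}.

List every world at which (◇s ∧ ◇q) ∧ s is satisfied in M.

s3, s5

Let φ = (◇s ∧ ◇q) ∧ s. Evaluate φ at each world:
  s0 (successors {s1, s2, s3, s4, s5}): φ is false.
  s1 (successors {s0, s1, s2, s3, s5}): φ is false.
  s2 (successors {s0, s1, s2, s4, s5}): φ is false.
  s3 (successors {s0, s1, s5}): φ is true.
  s4 (successors {s0, s2}): φ is false.
  s5 (successors {s0, s1, s2, s3}): φ is true.
For instance, at s3:
  At s3: ◇s ∧ ◇q is true, s is true, so (◇s ∧ ◇q) ∧ s is true.
    At s3: ◇s is true, ◇q is true, so ◇s ∧ ◇q is true.
      At s3: ◇s requires s at some successor in {s0, s1, s5}.
        s holds at s5, so ◇s is true at s3.
      At s3: ◇q requires q at some successor in {s0, s1, s5}.
        q holds at s1, so ◇q is true at s3.
Satisfying worlds: {s3, s5}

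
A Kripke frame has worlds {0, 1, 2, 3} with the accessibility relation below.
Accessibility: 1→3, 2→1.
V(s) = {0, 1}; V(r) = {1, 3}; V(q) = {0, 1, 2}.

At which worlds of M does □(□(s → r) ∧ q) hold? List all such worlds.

0, 2, 3

Recall that □ψ holds at a world iff ψ holds at every accessible world, and ◇ψ holds iff ψ holds at some accessible world.
Let φ = □(□(s → r) ∧ q). Evaluate φ at each world:
  0 (successors ∅): φ is true.
  1 (successors {3}): φ is false.
  2 (successors {1}): φ is true.
  3 (successors ∅): φ is true.
For instance, at 2:
  At 2: □(□(s → r) ∧ q) requires □(s → r) ∧ q at every successor {1}.
      At 1: □(s → r) is true, q is true, so □(s → r) ∧ q is true.
  So □(□(s → r) ∧ q) is true at 2.
Satisfying worlds: {0, 2, 3}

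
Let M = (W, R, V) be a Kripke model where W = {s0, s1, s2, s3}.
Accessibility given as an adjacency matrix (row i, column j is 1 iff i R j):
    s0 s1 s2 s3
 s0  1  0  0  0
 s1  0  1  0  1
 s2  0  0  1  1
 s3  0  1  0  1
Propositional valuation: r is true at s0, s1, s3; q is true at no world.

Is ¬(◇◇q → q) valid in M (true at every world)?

Let φ = ¬(◇◇q → q). Evaluate φ at each world:
  s0 (successors {s0}): φ is false.
  s1 (successors {s1, s3}): φ is false.
  s2 (successors {s2, s3}): φ is false.
  s3 (successors {s1, s3}): φ is false.
Detail at s0 (counterexample):
  At s0: ◇◇q → q is true, so ¬(◇◇q → q) is false.
    At s0: ◇◇q is false, q is false, so ◇◇q → q is true.
      At s0: ◇◇q requires ◇q at some successor in {s0}.
        At s0: ◇q is false.
      So ◇◇q is false at s0.

No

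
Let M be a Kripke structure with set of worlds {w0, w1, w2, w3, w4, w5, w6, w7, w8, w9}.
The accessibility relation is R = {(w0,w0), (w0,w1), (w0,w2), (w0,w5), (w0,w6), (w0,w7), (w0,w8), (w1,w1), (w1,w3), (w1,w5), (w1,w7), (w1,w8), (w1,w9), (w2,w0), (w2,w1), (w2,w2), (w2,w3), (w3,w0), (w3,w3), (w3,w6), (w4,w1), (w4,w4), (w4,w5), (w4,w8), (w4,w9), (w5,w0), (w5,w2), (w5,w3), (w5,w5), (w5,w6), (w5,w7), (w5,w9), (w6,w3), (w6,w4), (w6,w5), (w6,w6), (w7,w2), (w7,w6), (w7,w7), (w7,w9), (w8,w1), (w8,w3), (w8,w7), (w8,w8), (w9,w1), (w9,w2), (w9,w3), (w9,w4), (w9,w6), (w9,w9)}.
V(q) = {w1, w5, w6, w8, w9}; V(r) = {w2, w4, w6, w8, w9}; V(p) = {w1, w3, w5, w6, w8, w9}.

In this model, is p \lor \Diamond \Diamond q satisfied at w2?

Yes

At w2: p is false, \Diamond \Diamond q is true, so p \lor \Diamond \Diamond q is true.
  At w2: \Diamond \Diamond q requires \Diamond q at some successor in {w0, w1, w2, w3}.
    \Diamond q holds at w0, so \Diamond \Diamond q is true at w2.
      At w0: \Diamond q requires q at some successor in {w0, w1, w2, w5, w6, w7, w8}.
        q holds at w1, so \Diamond q is true at w0.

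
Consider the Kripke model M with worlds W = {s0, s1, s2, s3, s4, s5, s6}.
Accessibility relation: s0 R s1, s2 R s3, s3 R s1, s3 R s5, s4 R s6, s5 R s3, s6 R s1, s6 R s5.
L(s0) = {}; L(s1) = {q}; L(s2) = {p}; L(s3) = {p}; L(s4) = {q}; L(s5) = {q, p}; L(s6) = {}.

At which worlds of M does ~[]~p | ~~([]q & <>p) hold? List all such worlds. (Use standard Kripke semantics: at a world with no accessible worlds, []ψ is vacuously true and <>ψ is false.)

s2, s3, s5, s6

Recall that []ψ holds at a world iff ψ holds at every accessible world, and <>ψ holds iff ψ holds at some accessible world.
Let φ = ~[]~p | ~~([]q & <>p). Evaluate φ at each world:
  s0 (successors {s1}): φ is false.
  s1 (successors ∅): φ is false.
  s2 (successors {s3}): φ is true.
  s3 (successors {s1, s5}): φ is true.
  s4 (successors {s6}): φ is false.
  s5 (successors {s3}): φ is true.
  s6 (successors {s1, s5}): φ is true.
For instance, at s2:
  At s2: ~[]~p is true, ~~([]q & <>p) is false, so ~[]~p | ~~([]q & <>p) is true.
    At s2: []~p is false, so ~[]~p is true.
      At s2: []~p requires ~p at every successor {s3}.
        ~p fails at s3, so []~p is false at s2.
    At s2: ~([]q & <>p) is true, so ~~([]q & <>p) is false.
      At s2: []q & <>p is false, so ~([]q & <>p) is true.
Satisfying worlds: {s2, s3, s5, s6}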